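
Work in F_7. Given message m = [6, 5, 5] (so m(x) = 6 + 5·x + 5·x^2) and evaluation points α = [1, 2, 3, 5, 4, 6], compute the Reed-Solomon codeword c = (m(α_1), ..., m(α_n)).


c = [2, 1, 3, 2, 1, 6]

Message polynomial: m(x) = 6 + 5·x + 5·x^2 (mod 7).
For each evaluation point α_i, compute m(α_i) mod 7:
  α_1 = 1: Horner steps 5 → 3 → 2, so m(1) = 2.
  α_2 = 2: Horner steps 5 → 1 → 1, so m(2) = 1.
  α_3 = 3: Horner steps 5 → 6 → 3, so m(3) = 3.
  α_4 = 5: Horner steps 5 → 2 → 2, so m(5) = 2.
  α_5 = 4: Horner steps 5 → 4 → 1, so m(4) = 1.
  α_6 = 6: Horner steps 5 → 0 → 6, so m(6) = 6.
Codeword c = [2, 1, 3, 2, 1, 6] ∈ F_7^6.


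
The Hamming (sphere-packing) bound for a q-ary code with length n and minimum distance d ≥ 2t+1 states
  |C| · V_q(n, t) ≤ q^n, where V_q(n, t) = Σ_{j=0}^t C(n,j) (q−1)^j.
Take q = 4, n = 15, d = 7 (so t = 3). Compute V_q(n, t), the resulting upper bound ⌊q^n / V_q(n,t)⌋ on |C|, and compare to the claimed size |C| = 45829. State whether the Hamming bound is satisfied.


V_q(n, t) = 13276, q^n = 1073741824, Hamming bound = 80878, |C| = 45829 ≤ bound (satisfied).

Step 1: Compute V_q(n, t) = Σ_{j=0}^3 C(n, j) (q−1)^j.
  j = 0: C(15,0)·(3)^0 = 1·1 = 1.
  j = 1: C(15,1)·(3)^1 = 15·3 = 45.
  j = 2: C(15,2)·(3)^2 = 105·9 = 945.
  j = 3: C(15,3)·(3)^3 = 455·27 = 12285.
  V_q(n, t) = 1 + 45 + 945 + 12285 = 13276.
Step 2: q^n = 4^15 = 1073741824.
Step 3: Hamming bound ⌊q^n / V_q(n,t)⌋ = ⌊1073741824/13276⌋ = 80878.
Step 4: Compare |C| = 45829 to 80878: satisfied.
The claimed |C| lies below the Hamming bound.


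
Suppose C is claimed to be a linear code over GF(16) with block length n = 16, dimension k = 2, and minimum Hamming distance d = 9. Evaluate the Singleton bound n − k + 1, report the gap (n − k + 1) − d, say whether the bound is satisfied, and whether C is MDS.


Singleton RHS = n − k + 1 = 15, slack = 6, bound satisfied, not MDS.

Singleton bound: d ≤ n − k + 1.
Here n = 16, k = 2, so n − k + 1 = 15.
Given d = 9, check d ≤ 15: YES.
Slack = (n − k + 1) − d = 6.
The code is NOT MDS (slack = 6 > 0).
Description: the claimed parameters are [16, 2, 9]_16; such a code would be non-MDS.


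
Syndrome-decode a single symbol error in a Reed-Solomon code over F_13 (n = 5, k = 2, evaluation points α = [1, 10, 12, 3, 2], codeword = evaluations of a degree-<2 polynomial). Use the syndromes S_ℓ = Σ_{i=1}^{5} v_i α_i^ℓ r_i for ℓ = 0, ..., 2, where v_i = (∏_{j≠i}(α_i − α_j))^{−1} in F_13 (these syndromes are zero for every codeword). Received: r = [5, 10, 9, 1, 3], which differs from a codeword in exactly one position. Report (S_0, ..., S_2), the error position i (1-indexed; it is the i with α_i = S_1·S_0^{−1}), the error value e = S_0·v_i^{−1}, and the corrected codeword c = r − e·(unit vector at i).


S = (6, 8, 2), error at position 2, error magnitude e = 10, c = [5, 0, 9, 1, 3].

Step 1: column multipliers v_i = (∏_{j≠i}(α_i − α_j))^{−1} mod 13.
  i = 1 (α = 1): (1−10)(1−12)(1−3)(1−2) = (−9)·(−11)·(−2)·(−1) = 198 ≡ 3, so v_1 = 3^{−1} = 9 (mod 13).
  i = 2 (α = 10): (10−1)(10−12)(10−3)(10−2) = 9·(−2)·7·8 = −1008 ≡ 6, so v_2 = 6^{−1} = 11 (mod 13).
  i = 3 (α = 12): (12−1)(12−10)(12−3)(12−2) = 11·2·9·10 = 1980 ≡ 4, so v_3 = 4^{−1} = 10 (mod 13).
  i = 4 (α = 3): (3−1)(3−10)(3−12)(3−2) = 2·(−7)·(−9)·1 = 126 ≡ 9, so v_4 = 9^{−1} = 3 (mod 13).
  i = 5 (α = 2): (2−1)(2−10)(2−12)(2−3) = 1·(−8)·(−10)·(−1) = −80 ≡ 11, so v_5 = 11^{−1} = 6 (mod 13).
  v = [9, 11, 10, 3, 6].
Step 2: syndromes of r = [5, 10, 9, 1, 3] (all sums mod 13).
  S_0 = Σ v_i r_i = 9·5 + 11·10 + 10·9 + 3·1 + 6·3 = 266 ≡ 6.
  S_1 = Σ v_i α_i r_i = 9·1·5 + 11·10·10 + 10·12·9 + 3·3·1 + 6·2·3 = 2270 ≡ 8.
  α_i^2 mod 13 = [1, 9, 1, 9, 4].
  S_2 = Σ v_i α_i^2 r_i = 9·1·5 + 11·9·10 + 10·1·9 + 3·9·1 + 6·4·3 = 1224 ≡ 2.
  S = (6, 8, 2) ≠ 0, so r is not a codeword (an error is present).
Step 3: locate the error. For a single error e at position i, S_ℓ = v_i·e·α_i^ℓ, so α_err = S_1/S_0.
  S_0^{−1} = 6^{−1} = 11 (mod 13), so α_err = 8·11 = 88 ≡ 10 = α_2. Error position i = 2.
  Consistency check: S_2/S_1 = 2·5 = 10 ≡ 10 = α_err ✓ (single-error assumption holds).
Step 4: error magnitude e = S_0/v_2 = S_0·∏_{j≠2}(α_2 − α_j) = 6·6 = 36 ≡ 10 (mod 13).
Step 5: correct position 2: c_2 = r_2 − e = 10 − 10 ≡ 0 (mod 13). Hence c = [5, 0, 9, 1, 3].
  Check: interpolating c through the α_i gives m(x) = 7 + 11·x (degree < 2) with m(α_i) = c_i for every i, so c is indeed a codeword.


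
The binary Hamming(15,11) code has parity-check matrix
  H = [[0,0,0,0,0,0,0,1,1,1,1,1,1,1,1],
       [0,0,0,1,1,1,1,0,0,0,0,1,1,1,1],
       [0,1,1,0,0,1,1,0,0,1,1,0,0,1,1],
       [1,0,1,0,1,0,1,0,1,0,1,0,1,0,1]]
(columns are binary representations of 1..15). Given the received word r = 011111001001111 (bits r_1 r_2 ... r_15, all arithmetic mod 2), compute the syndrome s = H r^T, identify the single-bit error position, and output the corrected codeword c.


s = (1, 1, 1, 1)^T, error position = 15, corrected codeword c = 011111001001110

Compute s = H r^T mod 2 one row at a time:
  s_1 = 0 + 1 + 0 + 0 + 1 + 1 + 1 + 1 = 5 ≡ 1 (mod 2).
  s_2 = 1 + 1 + 1 + 0 + 1 + 1 + 1 + 1 = 7 ≡ 1 (mod 2).
  s_3 = 1 + 1 + 1 + 0 + 0 + 0 + 1 + 1 = 5 ≡ 1 (mod 2).
  s_4 = 0 + 1 + 1 + 0 + 1 + 0 + 1 + 1 = 5 ≡ 1 (mod 2).
s = (1, 1, 1, 1)^T — this equals column 15 of H (binary 1111), so error is at position 15.
Correct: flip bit 15 of r = 011111001001111 to get c = 011111001001110.


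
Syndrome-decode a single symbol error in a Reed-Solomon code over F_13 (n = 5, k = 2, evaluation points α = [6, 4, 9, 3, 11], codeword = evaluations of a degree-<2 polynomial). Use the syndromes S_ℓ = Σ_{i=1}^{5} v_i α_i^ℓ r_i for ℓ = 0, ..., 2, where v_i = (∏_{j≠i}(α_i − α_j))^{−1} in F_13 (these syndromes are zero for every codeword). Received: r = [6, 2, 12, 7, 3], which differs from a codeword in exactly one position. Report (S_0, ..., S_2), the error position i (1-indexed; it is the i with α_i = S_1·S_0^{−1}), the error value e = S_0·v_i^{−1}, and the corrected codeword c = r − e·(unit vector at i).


S = (7, 8, 11), error at position 4, error magnitude e = 7, c = [6, 2, 12, 0, 3].

Step 1: column multipliers v_i = (∏_{j≠i}(α_i − α_j))^{−1} mod 13.
  i = 1 (α = 6): (6−4)(6−9)(6−3)(6−11) = 2·(−3)·3·(−5) = 90 ≡ 12, so v_1 = 12^{−1} = 12 (mod 13).
  i = 2 (α = 4): (4−6)(4−9)(4−3)(4−11) = (−2)·(−5)·1·(−7) = −70 ≡ 8, so v_2 = 8^{−1} = 5 (mod 13).
  i = 3 (α = 9): (9−6)(9−4)(9−3)(9−11) = 3·5·6·(−2) = −180 ≡ 2, so v_3 = 2^{−1} = 7 (mod 13).
  i = 4 (α = 3): (3−6)(3−4)(3−9)(3−11) = (−3)·(−1)·(−6)·(−8) = 144 ≡ 1, so v_4 = 1^{−1} = 1 (mod 13).
  i = 5 (α = 11): (11−6)(11−4)(11−9)(11−3) = 5·7·2·8 = 560 ≡ 1, so v_5 = 1^{−1} = 1 (mod 13).
  v = [12, 5, 7, 1, 1].
Step 2: syndromes of r = [6, 2, 12, 7, 3] (all sums mod 13).
  S_0 = Σ v_i r_i = 12·6 + 5·2 + 7·12 + 1·7 + 1·3 = 176 ≡ 7.
  S_1 = Σ v_i α_i r_i = 12·6·6 + 5·4·2 + 7·9·12 + 1·3·7 + 1·11·3 = 1282 ≡ 8.
  α_i^2 mod 13 = [10, 3, 3, 9, 4].
  S_2 = Σ v_i α_i^2 r_i = 12·10·6 + 5·3·2 + 7·3·12 + 1·9·7 + 1·4·3 = 1077 ≡ 11.
  S = (7, 8, 11) ≠ 0, so r is not a codeword (an error is present).
Step 3: locate the error. For a single error e at position i, S_ℓ = v_i·e·α_i^ℓ, so α_err = S_1/S_0.
  S_0^{−1} = 7^{−1} = 2 (mod 13), so α_err = 8·2 = 16 ≡ 3 = α_4. Error position i = 4.
  Consistency check: S_2/S_1 = 11·5 = 55 ≡ 3 = α_err ✓ (single-error assumption holds).
Step 4: error magnitude e = S_0/v_4 = S_0·∏_{j≠4}(α_4 − α_j) = 7·1 = 7 ≡ 7 (mod 13).
Step 5: correct position 4: c_4 = r_4 − e = 7 − 7 ≡ 0 (mod 13). Hence c = [6, 2, 12, 0, 3].
  Check: interpolating c through the α_i gives m(x) = 7 + 2·x (degree < 2) with m(α_i) = c_i for every i, so c is indeed a codeword.


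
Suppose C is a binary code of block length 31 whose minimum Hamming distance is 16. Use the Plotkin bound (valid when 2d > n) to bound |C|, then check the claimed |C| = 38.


Plotkin bound M ≤ 32; given |C| = 38 > bound (violated).

Check applicability: 2d = 32, n = 31.
2d − n = 1 > 0, so Plotkin applies.
Compute d/(2d−n) = 16/1 ≈ 16.0000.
⌊d/(2d−n)⌋ = 16.
Plotkin bound: M ≤ 2·16 = 32.
Given |C| = 38, check: VIOLATED.
This |C| is above the Plotkin bound, so no binary code with n = 31, d = 16 and 38 codewords exists.


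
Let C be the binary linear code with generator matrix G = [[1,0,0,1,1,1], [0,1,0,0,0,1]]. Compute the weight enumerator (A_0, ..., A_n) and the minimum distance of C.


Weight distribution: A_0 = 1, A_2 = 1, A_4 = 2. Minimum distance d = 2.

Enumerate all 2^2 = 4 messages m ∈ F_2^2.
For each, compute codeword c = mG in F_2^6, then tally its weight.
  m = 00 → c = 000000, weight = 0.
  m = 10 → c = 100111, weight = 4.
  m = 01 → c = 010001, weight = 2.
  m = 11 → c = 110110, weight = 4.
Tally weights:
  weight 0: 1 codewords.
  weight 2: 1 codewords.
  weight 4: 2 codewords.
Minimum distance d = smallest w > 0 with A_w > 0 = 2.
Sanity: Σ A_w = 4 = 2^2 = 4 ✓.


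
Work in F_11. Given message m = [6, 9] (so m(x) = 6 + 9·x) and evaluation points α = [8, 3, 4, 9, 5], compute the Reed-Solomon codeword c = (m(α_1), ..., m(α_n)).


c = [1, 0, 9, 10, 7]

Message polynomial: m(x) = 6 + 9·x (mod 11).
For each evaluation point α_i, compute m(α_i) mod 11:
  α_1 = 8: Horner steps 9 → 1, so m(8) = 1.
  α_2 = 3: Horner steps 9 → 0, so m(3) = 0.
  α_3 = 4: Horner steps 9 → 9, so m(4) = 9.
  α_4 = 9: Horner steps 9 → 10, so m(9) = 10.
  α_5 = 5: Horner steps 9 → 7, so m(5) = 7.
Codeword c = [1, 0, 9, 10, 7] ∈ F_11^5.


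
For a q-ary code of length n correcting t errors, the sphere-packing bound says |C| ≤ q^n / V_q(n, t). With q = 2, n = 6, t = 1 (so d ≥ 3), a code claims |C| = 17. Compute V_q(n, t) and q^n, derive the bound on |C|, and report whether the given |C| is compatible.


V_q(n, t) = 7, q^n = 64, Hamming bound = 9, |C| = 17 > bound (violated).

Step 1: Compute V_q(n, t) = Σ_{j=0}^1 C(n, j) (q−1)^j.
  j = 0: C(6,0)·(1)^0 = 1·1 = 1.
  j = 1: C(6,1)·(1)^1 = 6·1 = 6.
  V_q(n, t) = 1 + 6 = 7.
Step 2: q^n = 2^6 = 64.
Step 3: Hamming bound ⌊q^n / V_q(n,t)⌋ = ⌊64/7⌋ = 9.
Step 4: Compare |C| = 17 to 9: violated.
The claimed |C| lies above the Hamming bound, so no 2-ary code of length 6 with d ≥ 3 can have 17 codewords.


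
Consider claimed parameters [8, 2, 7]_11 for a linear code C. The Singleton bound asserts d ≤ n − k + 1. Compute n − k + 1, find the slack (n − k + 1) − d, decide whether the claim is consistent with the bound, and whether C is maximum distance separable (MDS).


Singleton RHS = n − k + 1 = 7, slack = 0, bound satisfied, MDS.

Singleton bound: d ≤ n − k + 1.
Here n = 8, k = 2, so n − k + 1 = 7.
Given d = 7, check d ≤ 7: YES.
Slack = (n − k + 1) − d = 0.
The code is MDS (slack = 0).
Description: the claimed parameters are [8, 2, 7]_11; such a code would be MDS (meets Singleton bound).


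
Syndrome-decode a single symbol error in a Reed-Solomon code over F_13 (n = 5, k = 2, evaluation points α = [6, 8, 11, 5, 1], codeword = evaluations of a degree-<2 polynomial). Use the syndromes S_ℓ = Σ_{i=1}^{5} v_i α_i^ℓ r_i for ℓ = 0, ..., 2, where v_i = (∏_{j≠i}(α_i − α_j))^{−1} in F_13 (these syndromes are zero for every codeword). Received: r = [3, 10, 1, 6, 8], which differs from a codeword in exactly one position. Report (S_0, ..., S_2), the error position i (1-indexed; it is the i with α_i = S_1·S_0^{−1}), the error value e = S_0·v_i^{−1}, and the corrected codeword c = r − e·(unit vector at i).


S = (9, 9, 9), error at position 5, error magnitude e = 3, c = [3, 10, 1, 6, 5].

Step 1: column multipliers v_i = (∏_{j≠i}(α_i − α_j))^{−1} mod 13.
  i = 1 (α = 6): (6−8)(6−11)(6−5)(6−1) = (−2)·(−5)·1·5 = 50 ≡ 11, so v_1 = 11^{−1} = 6 (mod 13).
  i = 2 (α = 8): (8−6)(8−11)(8−5)(8−1) = 2·(−3)·3·7 = −126 ≡ 4, so v_2 = 4^{−1} = 10 (mod 13).
  i = 3 (α = 11): (11−6)(11−8)(11−5)(11−1) = 5·3·6·10 = 900 ≡ 3, so v_3 = 3^{−1} = 9 (mod 13).
  i = 4 (α = 5): (5−6)(5−8)(5−11)(5−1) = (−1)·(−3)·(−6)·4 = −72 ≡ 6, so v_4 = 6^{−1} = 11 (mod 13).
  i = 5 (α = 1): (1−6)(1−8)(1−11)(1−5) = (−5)·(−7)·(−10)·(−4) = 1400 ≡ 9, so v_5 = 9^{−1} = 3 (mod 13).
  v = [6, 10, 9, 11, 3].
Step 2: syndromes of r = [3, 10, 1, 6, 8] (all sums mod 13).
  S_0 = Σ v_i r_i = 6·3 + 10·10 + 9·1 + 11·6 + 3·8 = 217 ≡ 9.
  S_1 = Σ v_i α_i r_i = 6·6·3 + 10·8·10 + 9·11·1 + 11·5·6 + 3·1·8 = 1361 ≡ 9.
  α_i^2 mod 13 = [10, 12, 4, 12, 1].
  S_2 = Σ v_i α_i^2 r_i = 6·10·3 + 10·12·10 + 9·4·1 + 11·12·6 + 3·1·8 = 2232 ≡ 9.
  S = (9, 9, 9) ≠ 0, so r is not a codeword (an error is present).
Step 3: locate the error. For a single error e at position i, S_ℓ = v_i·e·α_i^ℓ, so α_err = S_1/S_0.
  S_0^{−1} = 9^{−1} = 3 (mod 13), so α_err = 9·3 = 27 ≡ 1 = α_5. Error position i = 5.
  Consistency check: S_2/S_1 = 9·3 = 27 ≡ 1 = α_err ✓ (single-error assumption holds).
Step 4: error magnitude e = S_0/v_5 = S_0·∏_{j≠5}(α_5 − α_j) = 9·9 = 81 ≡ 3 (mod 13).
Step 5: correct position 5: c_5 = r_5 − e = 8 − 3 ≡ 5 (mod 13). Hence c = [3, 10, 1, 6, 5].
  Check: interpolating c through the α_i gives m(x) = 8 + 10·x (degree < 2) with m(α_i) = c_i for every i, so c is indeed a codeword.


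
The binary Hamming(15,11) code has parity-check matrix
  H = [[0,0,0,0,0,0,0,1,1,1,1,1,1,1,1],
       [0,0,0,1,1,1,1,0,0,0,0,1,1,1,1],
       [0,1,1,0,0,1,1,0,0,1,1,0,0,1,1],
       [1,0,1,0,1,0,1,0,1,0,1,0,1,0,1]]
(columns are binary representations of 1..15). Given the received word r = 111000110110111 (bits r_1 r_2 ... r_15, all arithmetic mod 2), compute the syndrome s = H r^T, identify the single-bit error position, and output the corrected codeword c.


s = (0, 0, 1, 0)^T, error position = 2, corrected codeword c = 101000110110111

Compute s = H r^T mod 2 one row at a time:
  s_1 = 1 + 0 + 1 + 1 + 0 + 1 + 1 + 1 = 6 ≡ 0 (mod 2).
  s_2 = 0 + 0 + 0 + 1 + 0 + 1 + 1 + 1 = 4 ≡ 0 (mod 2).
  s_3 = 1 + 1 + 0 + 1 + 1 + 1 + 1 + 1 = 7 ≡ 1 (mod 2).
  s_4 = 1 + 1 + 0 + 1 + 0 + 1 + 1 + 1 = 6 ≡ 0 (mod 2).
s = (0, 0, 1, 0)^T — this equals column 2 of H (binary 0010), so error is at position 2.
Correct: flip bit 2 of r = 111000110110111 to get c = 101000110110111.


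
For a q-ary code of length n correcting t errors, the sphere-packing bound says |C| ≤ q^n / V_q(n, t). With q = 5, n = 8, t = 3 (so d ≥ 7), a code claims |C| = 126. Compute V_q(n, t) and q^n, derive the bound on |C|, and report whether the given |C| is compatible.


V_q(n, t) = 4065, q^n = 390625, Hamming bound = 96, |C| = 126 > bound (violated).

Step 1: Compute V_q(n, t) = Σ_{j=0}^3 C(n, j) (q−1)^j.
  j = 0: C(8,0)·(4)^0 = 1·1 = 1.
  j = 1: C(8,1)·(4)^1 = 8·4 = 32.
  j = 2: C(8,2)·(4)^2 = 28·16 = 448.
  j = 3: C(8,3)·(4)^3 = 56·64 = 3584.
  V_q(n, t) = 1 + 32 + 448 + 3584 = 4065.
Step 2: q^n = 5^8 = 390625.
Step 3: Hamming bound ⌊q^n / V_q(n,t)⌋ = ⌊390625/4065⌋ = 96.
Step 4: Compare |C| = 126 to 96: violated.
The claimed |C| lies above the Hamming bound, so no 5-ary code of length 8 with d ≥ 7 can have 126 codewords.


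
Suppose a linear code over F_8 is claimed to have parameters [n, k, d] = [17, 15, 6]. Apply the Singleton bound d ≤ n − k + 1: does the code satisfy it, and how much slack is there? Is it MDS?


Singleton RHS = n − k + 1 = 3, slack = -3, bound violated (no such code; not MDS).

Singleton bound: d ≤ n − k + 1.
Here n = 17, k = 15, so n − k + 1 = 3.
Given d = 6, check d ≤ 3: NO.
Slack = (n − k + 1) − d = -3.
The slack is negative: d = 6 exceeds n − k + 1 = 3 by 3, so the Singleton bound is violated and no linear [17, 15, 6]_8 code can exist. In particular it is not MDS (MDS requires d = n − k + 1 exactly).
Description: the claimed parameters are [17, 15, 6]_8; such a code would be impossible (violates the Singleton bound).


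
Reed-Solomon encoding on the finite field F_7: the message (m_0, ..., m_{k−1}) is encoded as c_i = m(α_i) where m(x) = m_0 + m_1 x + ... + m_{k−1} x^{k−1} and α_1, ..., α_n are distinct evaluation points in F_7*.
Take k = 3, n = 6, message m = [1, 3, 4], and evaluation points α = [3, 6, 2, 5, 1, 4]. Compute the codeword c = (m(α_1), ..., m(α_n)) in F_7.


c = [4, 2, 2, 4, 1, 0]

Message polynomial: m(x) = 1 + 3·x + 4·x^2 (mod 7).
For each evaluation point α_i, compute m(α_i) mod 7:
  α_1 = 3: Horner steps 4 → 1 → 4, so m(3) = 4.
  α_2 = 6: Horner steps 4 → 6 → 2, so m(6) = 2.
  α_3 = 2: Horner steps 4 → 4 → 2, so m(2) = 2.
  α_4 = 5: Horner steps 4 → 2 → 4, so m(5) = 4.
  α_5 = 1: Horner steps 4 → 0 → 1, so m(1) = 1.
  α_6 = 4: Horner steps 4 → 5 → 0, so m(4) = 0.
Codeword c = [4, 2, 2, 4, 1, 0] ∈ F_7^6.


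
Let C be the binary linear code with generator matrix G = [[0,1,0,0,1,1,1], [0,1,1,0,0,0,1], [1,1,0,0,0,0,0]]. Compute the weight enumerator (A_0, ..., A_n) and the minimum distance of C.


Weight distribution: A_0 = 1, A_2 = 1, A_3 = 3, A_4 = 2, A_5 = 1. Minimum distance d = 2.

Enumerate all 2^3 = 8 messages m ∈ F_2^3.
For each, compute codeword c = mG in F_2^7, then tally its weight.
  m = 000 → c = 0000000, weight = 0.
  m = 100 → c = 0100111, weight = 4.
  m = 010 → c = 0110001, weight = 3.
  m = 110 → c = 0010110, weight = 3.
  m = 001 → c = 1100000, weight = 2.
  m = 101 → c = 1000111, weight = 4.
  m = 011 → c = 1010001, weight = 3.
  m = 111 → c = 1110110, weight = 5.
Tally weights:
  weight 0: 1 codewords.
  weight 2: 1 codewords.
  weight 3: 3 codewords.
  weight 4: 2 codewords.
  weight 5: 1 codewords.
Minimum distance d = smallest w > 0 with A_w > 0 = 2.
Sanity: Σ A_w = 8 = 2^3 = 8 ✓.


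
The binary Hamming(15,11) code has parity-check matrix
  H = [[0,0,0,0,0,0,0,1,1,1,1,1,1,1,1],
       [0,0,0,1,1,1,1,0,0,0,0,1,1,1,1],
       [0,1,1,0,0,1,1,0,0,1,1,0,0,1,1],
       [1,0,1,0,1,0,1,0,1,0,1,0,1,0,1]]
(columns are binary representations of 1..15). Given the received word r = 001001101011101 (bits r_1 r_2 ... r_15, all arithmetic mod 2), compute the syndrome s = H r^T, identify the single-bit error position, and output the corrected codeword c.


s = (1, 1, 1, 0)^T, error position = 14, corrected codeword c = 001001101011111

Compute s = H r^T mod 2 one row at a time:
  s_1 = 0 + 1 + 0 + 1 + 1 + 1 + 0 + 1 = 5 ≡ 1 (mod 2).
  s_2 = 0 + 0 + 1 + 1 + 1 + 1 + 0 + 1 = 5 ≡ 1 (mod 2).
  s_3 = 0 + 1 + 1 + 1 + 0 + 1 + 0 + 1 = 5 ≡ 1 (mod 2).
  s_4 = 0 + 1 + 0 + 1 + 1 + 1 + 1 + 1 = 6 ≡ 0 (mod 2).
s = (1, 1, 1, 0)^T — this equals column 14 of H (binary 1110), so error is at position 14.
Correct: flip bit 14 of r = 001001101011101 to get c = 001001101011111.


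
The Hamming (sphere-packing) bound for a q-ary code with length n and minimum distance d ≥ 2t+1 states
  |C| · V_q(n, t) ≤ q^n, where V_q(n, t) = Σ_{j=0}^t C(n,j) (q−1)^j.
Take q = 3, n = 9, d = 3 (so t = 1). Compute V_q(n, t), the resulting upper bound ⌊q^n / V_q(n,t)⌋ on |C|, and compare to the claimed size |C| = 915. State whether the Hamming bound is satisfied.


V_q(n, t) = 19, q^n = 19683, Hamming bound = 1035, |C| = 915 ≤ bound (satisfied).

Step 1: Compute V_q(n, t) = Σ_{j=0}^1 C(n, j) (q−1)^j.
  j = 0: C(9,0)·(2)^0 = 1·1 = 1.
  j = 1: C(9,1)·(2)^1 = 9·2 = 18.
  V_q(n, t) = 1 + 18 = 19.
Step 2: q^n = 3^9 = 19683.
Step 3: Hamming bound ⌊q^n / V_q(n,t)⌋ = ⌊19683/19⌋ = 1035.
Step 4: Compare |C| = 915 to 1035: satisfied.
The claimed |C| lies below the Hamming bound.


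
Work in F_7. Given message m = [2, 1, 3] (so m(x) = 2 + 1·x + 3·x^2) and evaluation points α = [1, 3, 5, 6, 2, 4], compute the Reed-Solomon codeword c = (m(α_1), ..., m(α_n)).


c = [6, 4, 5, 4, 2, 5]

Message polynomial: m(x) = 2 + 1·x + 3·x^2 (mod 7).
For each evaluation point α_i, compute m(α_i) mod 7:
  α_1 = 1: Horner steps 3 → 4 → 6, so m(1) = 6.
  α_2 = 3: Horner steps 3 → 3 → 4, so m(3) = 4.
  α_3 = 5: Horner steps 3 → 2 → 5, so m(5) = 5.
  α_4 = 6: Horner steps 3 → 5 → 4, so m(6) = 4.
  α_5 = 2: Horner steps 3 → 0 → 2, so m(2) = 2.
  α_6 = 4: Horner steps 3 → 6 → 5, so m(4) = 5.
Codeword c = [6, 4, 5, 4, 2, 5] ∈ F_7^6.


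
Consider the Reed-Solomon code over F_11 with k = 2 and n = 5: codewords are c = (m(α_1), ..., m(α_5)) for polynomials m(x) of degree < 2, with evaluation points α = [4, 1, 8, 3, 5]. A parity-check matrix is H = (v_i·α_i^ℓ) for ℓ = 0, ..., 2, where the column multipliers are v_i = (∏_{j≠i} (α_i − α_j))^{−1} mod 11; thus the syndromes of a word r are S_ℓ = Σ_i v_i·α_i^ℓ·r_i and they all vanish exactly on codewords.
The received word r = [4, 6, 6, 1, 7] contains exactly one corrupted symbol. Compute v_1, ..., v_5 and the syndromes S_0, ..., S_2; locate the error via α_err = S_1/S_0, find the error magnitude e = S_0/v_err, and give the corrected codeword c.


S = (6, 4, 10), error at position 3, error magnitude e = 1, c = [4, 6, 5, 1, 7].

Step 1: column multipliers v_i = (∏_{j≠i}(α_i − α_j))^{−1} mod 11.
  i = 1 (α = 4): (4−1)(4−8)(4−3)(4−5) = 3·(−4)·1·(−1) = 12 ≡ 1, so v_1 = 1^{−1} = 1 (mod 11).
  i = 2 (α = 1): (1−4)(1−8)(1−3)(1−5) = (−3)·(−7)·(−2)·(−4) = 168 ≡ 3, so v_2 = 3^{−1} = 4 (mod 11).
  i = 3 (α = 8): (8−4)(8−1)(8−3)(8−5) = 4·7·5·3 = 420 ≡ 2, so v_3 = 2^{−1} = 6 (mod 11).
  i = 4 (α = 3): (3−4)(3−1)(3−8)(3−5) = (−1)·2·(−5)·(−2) = −20 ≡ 2, so v_4 = 2^{−1} = 6 (mod 11).
  i = 5 (α = 5): (5−4)(5−1)(5−8)(5−3) = 1·4·(−3)·2 = −24 ≡ 9, so v_5 = 9^{−1} = 5 (mod 11).
  v = [1, 4, 6, 6, 5].
Step 2: syndromes of r = [4, 6, 6, 1, 7] (all sums mod 11).
  S_0 = Σ v_i r_i = 1·4 + 4·6 + 6·6 + 6·1 + 5·7 = 105 ≡ 6.
  S_1 = Σ v_i α_i r_i = 1·4·4 + 4·1·6 + 6·8·6 + 6·3·1 + 5·5·7 = 521 ≡ 4.
  α_i^2 mod 11 = [5, 1, 9, 9, 3].
  S_2 = Σ v_i α_i^2 r_i = 1·5·4 + 4·1·6 + 6·9·6 + 6·9·1 + 5·3·7 = 527 ≡ 10.
  S = (6, 4, 10) ≠ 0, so r is not a codeword (an error is present).
Step 3: locate the error. For a single error e at position i, S_ℓ = v_i·e·α_i^ℓ, so α_err = S_1/S_0.
  S_0^{−1} = 6^{−1} = 2 (mod 11), so α_err = 4·2 = 8 ≡ 8 = α_3. Error position i = 3.
  Consistency check: S_2/S_1 = 10·3 = 30 ≡ 8 = α_err ✓ (single-error assumption holds).
Step 4: error magnitude e = S_0/v_3 = S_0·∏_{j≠3}(α_3 − α_j) = 6·2 = 12 ≡ 1 (mod 11).
Step 5: correct position 3: c_3 = r_3 − e = 6 − 1 ≡ 5 (mod 11). Hence c = [4, 6, 5, 1, 7].
  Check: interpolating c through the α_i gives m(x) = 3 + 3·x (degree < 2) with m(α_i) = c_i for every i, so c is indeed a codeword.


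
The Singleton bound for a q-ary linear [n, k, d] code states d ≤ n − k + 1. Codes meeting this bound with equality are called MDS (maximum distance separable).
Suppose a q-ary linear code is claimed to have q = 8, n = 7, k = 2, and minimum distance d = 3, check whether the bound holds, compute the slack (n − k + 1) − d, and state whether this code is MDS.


Singleton RHS = n − k + 1 = 6, slack = 3, bound satisfied, not MDS.

Singleton bound: d ≤ n − k + 1.
Here n = 7, k = 2, so n − k + 1 = 6.
Given d = 3, check d ≤ 6: YES.
Slack = (n − k + 1) − d = 3.
The code is NOT MDS (slack = 3 > 0).
Description: the claimed parameters are [7, 2, 3]_8; such a code would be non-MDS.


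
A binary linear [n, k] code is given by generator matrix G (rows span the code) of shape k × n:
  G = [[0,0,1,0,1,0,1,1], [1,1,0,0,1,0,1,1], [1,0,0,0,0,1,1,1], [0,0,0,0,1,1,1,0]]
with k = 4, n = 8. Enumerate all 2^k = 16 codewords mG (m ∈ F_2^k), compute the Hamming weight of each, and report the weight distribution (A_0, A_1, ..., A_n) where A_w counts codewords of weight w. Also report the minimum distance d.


Weight distribution: A_0 = 1, A_2 = 1, A_3 = 6, A_4 = 5, A_5 = 2, A_6 = 1. Minimum distance d = 2.

Enumerate all 2^4 = 16 messages m ∈ F_2^4.
For each, compute codeword c = mG in F_2^8, then tally its weight.
  m = 0000 → c = 00000000, weight = 0.
  m = 1000 → c = 00101011, weight = 4.
  m = 0100 → c = 11001011, weight = 5.
  m = 1100 → c = 11100000, weight = 3.
  m = 0010 → c = 10000111, weight = 4.
  m = 1010 → c = 10101100, weight = 4.
  m = 0110 → c = 01001100, weight = 3.
  m = 1110 → c = 01100111, weight = 5.
  m = 0001 → c = 00001110, weight = 3.
  m = 1001 → c = 00100101, weight = 3.
  m = 0101 → c = 11000101, weight = 4.
  m = 1101 → c = 11101110, weight = 6.
  m = 0011 → c = 10001001, weight = 3.
  m = 1011 → c = 10100010, weight = 3.
  m = 0111 → c = 01000010, weight = 2.
  m = 1111 → c = 01101001, weight = 4.
Tally weights:
  weight 0: 1 codewords.
  weight 2: 1 codewords.
  weight 3: 6 codewords.
  weight 4: 5 codewords.
  weight 5: 2 codewords.
  weight 6: 1 codewords.
Minimum distance d = smallest w > 0 with A_w > 0 = 2.
Sanity: Σ A_w = 16 = 2^4 = 16 ✓.


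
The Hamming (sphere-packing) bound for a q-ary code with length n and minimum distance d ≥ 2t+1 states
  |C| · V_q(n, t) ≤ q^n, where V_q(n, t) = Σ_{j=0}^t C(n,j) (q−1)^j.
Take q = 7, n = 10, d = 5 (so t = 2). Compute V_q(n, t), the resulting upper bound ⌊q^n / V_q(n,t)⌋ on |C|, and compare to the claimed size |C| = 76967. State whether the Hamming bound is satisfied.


V_q(n, t) = 1681, q^n = 282475249, Hamming bound = 168040, |C| = 76967 ≤ bound (satisfied).

Step 1: Compute V_q(n, t) = Σ_{j=0}^2 C(n, j) (q−1)^j.
  j = 0: C(10,0)·(6)^0 = 1·1 = 1.
  j = 1: C(10,1)·(6)^1 = 10·6 = 60.
  j = 2: C(10,2)·(6)^2 = 45·36 = 1620.
  V_q(n, t) = 1 + 60 + 1620 = 1681.
Step 2: q^n = 7^10 = 282475249.
Step 3: Hamming bound ⌊q^n / V_q(n,t)⌋ = ⌊282475249/1681⌋ = 168040.
Step 4: Compare |C| = 76967 to 168040: satisfied.
The claimed |C| lies below the Hamming bound.


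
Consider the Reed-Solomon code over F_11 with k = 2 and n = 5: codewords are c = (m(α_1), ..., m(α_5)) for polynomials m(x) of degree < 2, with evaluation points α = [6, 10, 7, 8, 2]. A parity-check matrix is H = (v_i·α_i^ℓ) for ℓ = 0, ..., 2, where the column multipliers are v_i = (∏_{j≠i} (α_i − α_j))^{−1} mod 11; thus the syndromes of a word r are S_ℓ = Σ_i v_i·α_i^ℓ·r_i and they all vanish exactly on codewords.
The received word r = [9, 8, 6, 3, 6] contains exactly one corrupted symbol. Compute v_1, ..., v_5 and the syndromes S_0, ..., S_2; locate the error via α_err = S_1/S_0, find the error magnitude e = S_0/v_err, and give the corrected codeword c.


S = (6, 1, 2), error at position 5, error magnitude e = 7, c = [9, 8, 6, 3, 10].

Step 1: column multipliers v_i = (∏_{j≠i}(α_i − α_j))^{−1} mod 11.
  i = 1 (α = 6): (6−10)(6−7)(6−8)(6−2) = (−4)·(−1)·(−2)·4 = −32 ≡ 1, so v_1 = 1^{−1} = 1 (mod 11).
  i = 2 (α = 10): (10−6)(10−7)(10−8)(10−2) = 4·3·2·8 = 192 ≡ 5, so v_2 = 5^{−1} = 9 (mod 11).
  i = 3 (α = 7): (7−6)(7−10)(7−8)(7−2) = 1·(−3)·(−1)·5 = 15 ≡ 4, so v_3 = 4^{−1} = 3 (mod 11).
  i = 4 (α = 8): (8−6)(8−10)(8−7)(8−2) = 2·(−2)·1·6 = −24 ≡ 9, so v_4 = 9^{−1} = 5 (mod 11).
  i = 5 (α = 2): (2−6)(2−10)(2−7)(2−8) = (−4)·(−8)·(−5)·(−6) = 960 ≡ 3, so v_5 = 3^{−1} = 4 (mod 11).
  v = [1, 9, 3, 5, 4].
Step 2: syndromes of r = [9, 8, 6, 3, 6] (all sums mod 11).
  S_0 = Σ v_i r_i = 1·9 + 9·8 + 3·6 + 5·3 + 4·6 = 138 ≡ 6.
  S_1 = Σ v_i α_i r_i = 1·6·9 + 9·10·8 + 3·7·6 + 5·8·3 + 4·2·6 = 1068 ≡ 1.
  α_i^2 mod 11 = [3, 1, 5, 9, 4].
  S_2 = Σ v_i α_i^2 r_i = 1·3·9 + 9·1·8 + 3·5·6 + 5·9·3 + 4·4·6 = 420 ≡ 2.
  S = (6, 1, 2) ≠ 0, so r is not a codeword (an error is present).
Step 3: locate the error. For a single error e at position i, S_ℓ = v_i·e·α_i^ℓ, so α_err = S_1/S_0.
  S_0^{−1} = 6^{−1} = 2 (mod 11), so α_err = 1·2 = 2 ≡ 2 = α_5. Error position i = 5.
  Consistency check: S_2/S_1 = 2·1 = 2 ≡ 2 = α_err ✓ (single-error assumption holds).
Step 4: error magnitude e = S_0/v_5 = S_0·∏_{j≠5}(α_5 − α_j) = 6·3 = 18 ≡ 7 (mod 11).
Step 5: correct position 5: c_5 = r_5 − e = 6 − 7 ≡ 10 (mod 11). Hence c = [9, 8, 6, 3, 10].
  Check: interpolating c through the α_i gives m(x) = 5 + 8·x (degree < 2) with m(α_i) = c_i for every i, so c is indeed a codeword.


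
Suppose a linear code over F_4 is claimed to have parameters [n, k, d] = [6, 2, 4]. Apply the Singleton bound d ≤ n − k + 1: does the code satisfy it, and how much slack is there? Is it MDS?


Singleton RHS = n − k + 1 = 5, slack = 1, bound satisfied, not MDS.

Singleton bound: d ≤ n − k + 1.
Here n = 6, k = 2, so n − k + 1 = 5.
Given d = 4, check d ≤ 5: YES.
Slack = (n − k + 1) − d = 1.
The code is NOT MDS (slack = 1 > 0).
Description: the claimed parameters are [6, 2, 4]_4; such a code would be non-MDS.


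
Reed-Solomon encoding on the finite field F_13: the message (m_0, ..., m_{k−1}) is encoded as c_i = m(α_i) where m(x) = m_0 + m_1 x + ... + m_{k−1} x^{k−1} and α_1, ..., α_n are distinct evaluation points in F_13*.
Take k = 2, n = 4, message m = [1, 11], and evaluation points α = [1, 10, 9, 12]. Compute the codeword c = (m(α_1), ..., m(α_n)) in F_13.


c = [12, 7, 9, 3]

Message polynomial: m(x) = 1 + 11·x (mod 13).
For each evaluation point α_i, compute m(α_i) mod 13:
  α_1 = 1: Horner steps 11 → 12, so m(1) = 12.
  α_2 = 10: Horner steps 11 → 7, so m(10) = 7.
  α_3 = 9: Horner steps 11 → 9, so m(9) = 9.
  α_4 = 12: Horner steps 11 → 3, so m(12) = 3.
Codeword c = [12, 7, 9, 3] ∈ F_13^4.


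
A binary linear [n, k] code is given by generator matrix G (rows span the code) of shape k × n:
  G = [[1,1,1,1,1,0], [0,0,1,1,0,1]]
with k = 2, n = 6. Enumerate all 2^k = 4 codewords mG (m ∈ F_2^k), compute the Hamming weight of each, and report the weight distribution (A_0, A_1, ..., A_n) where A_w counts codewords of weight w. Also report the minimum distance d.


Weight distribution: A_0 = 1, A_3 = 1, A_4 = 1, A_5 = 1. Minimum distance d = 3.

Enumerate all 2^2 = 4 messages m ∈ F_2^2.
For each, compute codeword c = mG in F_2^6, then tally its weight.
  m = 00 → c = 000000, weight = 0.
  m = 10 → c = 111110, weight = 5.
  m = 01 → c = 001101, weight = 3.
  m = 11 → c = 110011, weight = 4.
Tally weights:
  weight 0: 1 codewords.
  weight 3: 1 codewords.
  weight 4: 1 codewords.
  weight 5: 1 codewords.
Minimum distance d = smallest w > 0 with A_w > 0 = 3.
Sanity: Σ A_w = 4 = 2^2 = 4 ✓.


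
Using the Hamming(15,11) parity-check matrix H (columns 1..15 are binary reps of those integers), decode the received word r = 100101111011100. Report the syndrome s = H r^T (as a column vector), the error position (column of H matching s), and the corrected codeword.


s = (1, 1, 1, 1)^T, error position = 15, corrected codeword c = 100101111011101

Compute s = H r^T mod 2 one row at a time:
  s_1 = 1 + 1 + 0 + 1 + 1 + 1 + 0 + 0 = 5 ≡ 1 (mod 2).
  s_2 = 1 + 0 + 1 + 1 + 1 + 1 + 0 + 0 = 5 ≡ 1 (mod 2).
  s_3 = 0 + 0 + 1 + 1 + 0 + 1 + 0 + 0 = 3 ≡ 1 (mod 2).
  s_4 = 1 + 0 + 0 + 1 + 1 + 1 + 1 + 0 = 5 ≡ 1 (mod 2).
s = (1, 1, 1, 1)^T — this equals column 15 of H (binary 1111), so error is at position 15.
Correct: flip bit 15 of r = 100101111011100 to get c = 100101111011101.


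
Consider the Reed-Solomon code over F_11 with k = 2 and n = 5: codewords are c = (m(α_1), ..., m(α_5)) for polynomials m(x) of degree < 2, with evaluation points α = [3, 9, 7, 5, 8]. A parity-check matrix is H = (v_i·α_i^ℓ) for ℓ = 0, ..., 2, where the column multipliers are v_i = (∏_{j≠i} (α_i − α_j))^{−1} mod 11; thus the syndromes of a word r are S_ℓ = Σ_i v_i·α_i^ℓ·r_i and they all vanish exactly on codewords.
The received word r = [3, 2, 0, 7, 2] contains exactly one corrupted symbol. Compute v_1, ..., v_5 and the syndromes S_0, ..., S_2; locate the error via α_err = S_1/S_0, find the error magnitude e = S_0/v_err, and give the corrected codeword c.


S = (5, 1, 9), error at position 2, error magnitude e = 9, c = [3, 4, 0, 7, 2].

Step 1: column multipliers v_i = (∏_{j≠i}(α_i − α_j))^{−1} mod 11.
  i = 1 (α = 3): (3−9)(3−7)(3−5)(3−8) = (−6)·(−4)·(−2)·(−5) = 240 ≡ 9, so v_1 = 9^{−1} = 5 (mod 11).
  i = 2 (α = 9): (9−3)(9−7)(9−5)(9−8) = 6·2·4·1 = 48 ≡ 4, so v_2 = 4^{−1} = 3 (mod 11).
  i = 3 (α = 7): (7−3)(7−9)(7−5)(7−8) = 4·(−2)·2·(−1) = 16 ≡ 5, so v_3 = 5^{−1} = 9 (mod 11).
  i = 4 (α = 5): (5−3)(5−9)(5−7)(5−8) = 2·(−4)·(−2)·(−3) = −48 ≡ 7, so v_4 = 7^{−1} = 8 (mod 11).
  i = 5 (α = 8): (8−3)(8−9)(8−7)(8−5) = 5·(−1)·1·3 = −15 ≡ 7, so v_5 = 7^{−1} = 8 (mod 11).
  v = [5, 3, 9, 8, 8].
Step 2: syndromes of r = [3, 2, 0, 7, 2] (all sums mod 11).
  S_0 = Σ v_i r_i = 5·3 + 3·2 + 9·0 + 8·7 + 8·2 = 93 ≡ 5.
  S_1 = Σ v_i α_i r_i = 5·3·3 + 3·9·2 + 9·7·0 + 8·5·7 + 8·8·2 = 507 ≡ 1.
  α_i^2 mod 11 = [9, 4, 5, 3, 9].
  S_2 = Σ v_i α_i^2 r_i = 5·9·3 + 3·4·2 + 9·5·0 + 8·3·7 + 8·9·2 = 471 ≡ 9.
  S = (5, 1, 9) ≠ 0, so r is not a codeword (an error is present).
Step 3: locate the error. For a single error e at position i, S_ℓ = v_i·e·α_i^ℓ, so α_err = S_1/S_0.
  S_0^{−1} = 5^{−1} = 9 (mod 11), so α_err = 1·9 = 9 ≡ 9 = α_2. Error position i = 2.
  Consistency check: S_2/S_1 = 9·1 = 9 ≡ 9 = α_err ✓ (single-error assumption holds).
Step 4: error magnitude e = S_0/v_2 = S_0·∏_{j≠2}(α_2 − α_j) = 5·4 = 20 ≡ 9 (mod 11).
Step 5: correct position 2: c_2 = r_2 − e = 2 − 9 ≡ 4 (mod 11). Hence c = [3, 4, 0, 7, 2].
  Check: interpolating c through the α_i gives m(x) = 8 + 2·x (degree < 2) with m(α_i) = c_i for every i, so c is indeed a codeword.


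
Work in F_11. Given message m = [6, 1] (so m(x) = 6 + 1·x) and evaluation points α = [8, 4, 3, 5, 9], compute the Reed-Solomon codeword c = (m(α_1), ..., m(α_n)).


c = [3, 10, 9, 0, 4]

Message polynomial: m(x) = 6 + 1·x (mod 11).
For each evaluation point α_i, compute m(α_i) mod 11:
  α_1 = 8: Horner steps 1 → 3, so m(8) = 3.
  α_2 = 4: Horner steps 1 → 10, so m(4) = 10.
  α_3 = 3: Horner steps 1 → 9, so m(3) = 9.
  α_4 = 5: Horner steps 1 → 0, so m(5) = 0.
  α_5 = 9: Horner steps 1 → 4, so m(9) = 4.
Codeword c = [3, 10, 9, 0, 4] ∈ F_11^5.


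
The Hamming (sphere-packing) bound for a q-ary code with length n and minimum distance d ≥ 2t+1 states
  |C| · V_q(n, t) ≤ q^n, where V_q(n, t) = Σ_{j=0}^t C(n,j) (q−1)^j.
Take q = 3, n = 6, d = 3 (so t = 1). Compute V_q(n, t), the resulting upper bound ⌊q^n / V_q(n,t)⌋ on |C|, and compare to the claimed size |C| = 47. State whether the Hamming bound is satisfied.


V_q(n, t) = 13, q^n = 729, Hamming bound = 56, |C| = 47 ≤ bound (satisfied).

Step 1: Compute V_q(n, t) = Σ_{j=0}^1 C(n, j) (q−1)^j.
  j = 0: C(6,0)·(2)^0 = 1·1 = 1.
  j = 1: C(6,1)·(2)^1 = 6·2 = 12.
  V_q(n, t) = 1 + 12 = 13.
Step 2: q^n = 3^6 = 729.
Step 3: Hamming bound ⌊q^n / V_q(n,t)⌋ = ⌊729/13⌋ = 56.
Step 4: Compare |C| = 47 to 56: satisfied.
The claimed |C| lies below the Hamming bound.


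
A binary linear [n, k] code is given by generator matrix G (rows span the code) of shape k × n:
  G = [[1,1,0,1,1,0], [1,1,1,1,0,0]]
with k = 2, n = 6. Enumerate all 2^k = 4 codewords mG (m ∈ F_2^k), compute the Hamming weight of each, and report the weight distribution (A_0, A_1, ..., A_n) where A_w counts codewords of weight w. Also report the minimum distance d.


Weight distribution: A_0 = 1, A_2 = 1, A_4 = 2. Minimum distance d = 2.

Enumerate all 2^2 = 4 messages m ∈ F_2^2.
For each, compute codeword c = mG in F_2^6, then tally its weight.
  m = 00 → c = 000000, weight = 0.
  m = 10 → c = 110110, weight = 4.
  m = 01 → c = 111100, weight = 4.
  m = 11 → c = 001010, weight = 2.
Tally weights:
  weight 0: 1 codewords.
  weight 2: 1 codewords.
  weight 4: 2 codewords.
Minimum distance d = smallest w > 0 with A_w > 0 = 2.
Sanity: Σ A_w = 4 = 2^2 = 4 ✓.


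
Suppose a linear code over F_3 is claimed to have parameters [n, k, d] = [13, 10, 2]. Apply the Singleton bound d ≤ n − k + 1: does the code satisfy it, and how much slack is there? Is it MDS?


Singleton RHS = n − k + 1 = 4, slack = 2, bound satisfied, not MDS.

Singleton bound: d ≤ n − k + 1.
Here n = 13, k = 10, so n − k + 1 = 4.
Given d = 2, check d ≤ 4: YES.
Slack = (n − k + 1) − d = 2.
The code is NOT MDS (slack = 2 > 0).
Description: the claimed parameters are [13, 10, 2]_3; such a code would be non-MDS.


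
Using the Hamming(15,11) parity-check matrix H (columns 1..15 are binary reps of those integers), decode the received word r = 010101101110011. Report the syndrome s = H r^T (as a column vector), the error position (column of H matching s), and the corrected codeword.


s = (1, 1, 1, 0)^T, error position = 14, corrected codeword c = 010101101110001

Compute s = H r^T mod 2 one row at a time:
  s_1 = 0 + 1 + 1 + 1 + 0 + 0 + 1 + 1 = 5 ≡ 1 (mod 2).
  s_2 = 1 + 0 + 1 + 1 + 0 + 0 + 1 + 1 = 5 ≡ 1 (mod 2).
  s_3 = 1 + 0 + 1 + 1 + 1 + 1 + 1 + 1 = 7 ≡ 1 (mod 2).
  s_4 = 0 + 0 + 0 + 1 + 1 + 1 + 0 + 1 = 4 ≡ 0 (mod 2).
s = (1, 1, 1, 0)^T — this equals column 14 of H (binary 1110), so error is at position 14.
Correct: flip bit 14 of r = 010101101110011 to get c = 010101101110001.


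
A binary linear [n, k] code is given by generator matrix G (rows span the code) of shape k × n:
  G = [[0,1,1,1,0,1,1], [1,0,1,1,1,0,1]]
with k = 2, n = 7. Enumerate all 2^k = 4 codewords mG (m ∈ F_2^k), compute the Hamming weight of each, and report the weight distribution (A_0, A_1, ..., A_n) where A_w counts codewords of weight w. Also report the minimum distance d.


Weight distribution: A_0 = 1, A_4 = 1, A_5 = 2. Minimum distance d = 4.

Enumerate all 2^2 = 4 messages m ∈ F_2^2.
For each, compute codeword c = mG in F_2^7, then tally its weight.
  m = 00 → c = 0000000, weight = 0.
  m = 10 → c = 0111011, weight = 5.
  m = 01 → c = 1011101, weight = 5.
  m = 11 → c = 1100110, weight = 4.
Tally weights:
  weight 0: 1 codewords.
  weight 4: 1 codewords.
  weight 5: 2 codewords.
Minimum distance d = smallest w > 0 with A_w > 0 = 4.
Sanity: Σ A_w = 4 = 2^2 = 4 ✓.


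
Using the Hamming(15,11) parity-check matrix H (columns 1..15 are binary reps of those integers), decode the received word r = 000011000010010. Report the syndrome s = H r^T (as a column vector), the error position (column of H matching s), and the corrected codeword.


s = (0, 1, 1, 0)^T, error position = 6, corrected codeword c = 000010000010010

Compute s = H r^T mod 2 one row at a time:
  s_1 = 0 + 0 + 0 + 1 + 0 + 0 + 1 + 0 = 2 ≡ 0 (mod 2).
  s_2 = 0 + 1 + 1 + 0 + 0 + 0 + 1 + 0 = 3 ≡ 1 (mod 2).
  s_3 = 0 + 0 + 1 + 0 + 0 + 1 + 1 + 0 = 3 ≡ 1 (mod 2).
  s_4 = 0 + 0 + 1 + 0 + 0 + 1 + 0 + 0 = 2 ≡ 0 (mod 2).
s = (0, 1, 1, 0)^T — this equals column 6 of H (binary 0110), so error is at position 6.
Correct: flip bit 6 of r = 000011000010010 to get c = 000010000010010.


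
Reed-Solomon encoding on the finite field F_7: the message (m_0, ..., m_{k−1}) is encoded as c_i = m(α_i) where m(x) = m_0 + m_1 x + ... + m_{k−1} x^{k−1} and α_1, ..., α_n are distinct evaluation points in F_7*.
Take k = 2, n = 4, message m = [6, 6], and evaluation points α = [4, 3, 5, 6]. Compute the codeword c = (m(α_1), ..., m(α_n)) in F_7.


c = [2, 3, 1, 0]

Message polynomial: m(x) = 6 + 6·x (mod 7).
For each evaluation point α_i, compute m(α_i) mod 7:
  α_1 = 4: Horner steps 6 → 2, so m(4) = 2.
  α_2 = 3: Horner steps 6 → 3, so m(3) = 3.
  α_3 = 5: Horner steps 6 → 1, so m(5) = 1.
  α_4 = 6: Horner steps 6 → 0, so m(6) = 0.
Codeword c = [2, 3, 1, 0] ∈ F_7^4.


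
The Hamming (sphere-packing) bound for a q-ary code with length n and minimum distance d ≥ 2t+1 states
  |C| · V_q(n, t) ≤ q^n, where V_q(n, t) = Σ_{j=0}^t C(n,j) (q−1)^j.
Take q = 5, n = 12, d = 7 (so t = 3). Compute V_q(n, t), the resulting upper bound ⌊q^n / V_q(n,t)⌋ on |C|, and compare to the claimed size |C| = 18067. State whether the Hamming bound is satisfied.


V_q(n, t) = 15185, q^n = 244140625, Hamming bound = 16077, |C| = 18067 > bound (violated).

Step 1: Compute V_q(n, t) = Σ_{j=0}^3 C(n, j) (q−1)^j.
  j = 0: C(12,0)·(4)^0 = 1·1 = 1.
  j = 1: C(12,1)·(4)^1 = 12·4 = 48.
  j = 2: C(12,2)·(4)^2 = 66·16 = 1056.
  j = 3: C(12,3)·(4)^3 = 220·64 = 14080.
  V_q(n, t) = 1 + 48 + 1056 + 14080 = 15185.
Step 2: q^n = 5^12 = 244140625.
Step 3: Hamming bound ⌊q^n / V_q(n,t)⌋ = ⌊244140625/15185⌋ = 16077.
Step 4: Compare |C| = 18067 to 16077: violated.
The claimed |C| lies above the Hamming bound, so no 5-ary code of length 12 with d ≥ 7 can have 18067 codewords.
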